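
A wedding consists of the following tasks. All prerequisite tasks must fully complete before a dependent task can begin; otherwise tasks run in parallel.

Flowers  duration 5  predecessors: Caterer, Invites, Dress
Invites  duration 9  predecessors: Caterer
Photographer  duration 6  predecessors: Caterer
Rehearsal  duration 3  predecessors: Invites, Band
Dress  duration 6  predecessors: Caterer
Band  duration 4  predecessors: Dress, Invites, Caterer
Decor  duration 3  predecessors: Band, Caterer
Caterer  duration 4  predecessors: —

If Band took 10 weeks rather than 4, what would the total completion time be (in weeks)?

26

Actual critical path: Caterer→Invites→Band→Rehearsal = 4+9+4+3 = 20 ⇒ 20 weeks.
Band is on the critical path; changing it to 10 makes that path 26 weeks.
No other chain overtakes it, so the finish is 26 weeks.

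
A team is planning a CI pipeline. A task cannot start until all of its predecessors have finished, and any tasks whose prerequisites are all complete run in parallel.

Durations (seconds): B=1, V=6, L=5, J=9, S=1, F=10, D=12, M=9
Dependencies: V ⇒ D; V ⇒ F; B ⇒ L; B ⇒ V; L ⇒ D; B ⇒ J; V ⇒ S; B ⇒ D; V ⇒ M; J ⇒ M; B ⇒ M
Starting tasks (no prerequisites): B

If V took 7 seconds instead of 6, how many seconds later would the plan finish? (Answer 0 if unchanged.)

Actual critical path: B→V→D = 1+6+12 = 19 ⇒ 19 seconds.
Since V is critical, the +1 change carries straight to that chain (now 20 seconds).
No other chain overtakes it, so the finish is 20 seconds.
Change in finish: 20 − 19 = +1 seconds.

1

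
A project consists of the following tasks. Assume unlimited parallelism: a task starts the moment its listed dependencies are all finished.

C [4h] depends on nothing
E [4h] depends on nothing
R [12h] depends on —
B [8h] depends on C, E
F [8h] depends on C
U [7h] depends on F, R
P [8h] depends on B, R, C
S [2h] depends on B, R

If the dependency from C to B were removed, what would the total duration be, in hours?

20

Original critical path: C→B→P = 4+8+8 = 20 ⇒ 20 hours.
Dropping C→B doesn't change B's earliest start (4); another predecessor still binds.
New critical path: E→B→P = 4+8+8 = 20 ⇒ 20 hours.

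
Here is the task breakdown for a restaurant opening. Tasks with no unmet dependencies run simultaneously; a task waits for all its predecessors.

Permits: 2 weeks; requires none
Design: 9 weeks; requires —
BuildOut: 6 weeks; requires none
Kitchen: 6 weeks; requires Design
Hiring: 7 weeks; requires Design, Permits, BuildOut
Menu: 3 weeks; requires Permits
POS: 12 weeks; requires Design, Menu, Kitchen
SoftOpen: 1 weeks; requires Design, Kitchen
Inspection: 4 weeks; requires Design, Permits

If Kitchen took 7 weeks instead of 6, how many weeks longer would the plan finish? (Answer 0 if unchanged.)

1

The binding path is Design→Kitchen→POS = 9+6+12 = 27; finish at 27 weeks.
Since Kitchen is critical, the +1 change carries straight to that chain (now 28 weeks).
No other chain overtakes it, so the finish is 28 weeks.
Change in finish: 28 − 27 = +1 weeks.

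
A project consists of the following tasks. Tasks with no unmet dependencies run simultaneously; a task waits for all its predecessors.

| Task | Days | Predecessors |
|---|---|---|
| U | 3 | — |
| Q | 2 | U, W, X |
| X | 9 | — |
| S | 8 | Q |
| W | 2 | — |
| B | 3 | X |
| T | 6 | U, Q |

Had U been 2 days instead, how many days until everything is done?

As given, the longest chain is X→Q→S = 9+2+8 = 19, so the finish is 19 days.
The longest path through U is only 13 days, so U has float 6.
No other chain overtakes it, so the finish is 19 days.

19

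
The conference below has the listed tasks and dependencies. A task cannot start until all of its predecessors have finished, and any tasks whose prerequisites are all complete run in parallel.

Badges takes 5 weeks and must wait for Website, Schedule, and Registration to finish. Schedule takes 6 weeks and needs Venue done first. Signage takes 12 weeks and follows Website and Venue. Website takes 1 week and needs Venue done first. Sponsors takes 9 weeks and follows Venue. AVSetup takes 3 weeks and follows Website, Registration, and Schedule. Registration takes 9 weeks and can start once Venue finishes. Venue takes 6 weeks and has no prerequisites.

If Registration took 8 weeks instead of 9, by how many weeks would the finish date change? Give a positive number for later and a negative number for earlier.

-1

Actual critical path: Venue→Registration→Badges = 6+9+5 = 20 ⇒ 20 weeks.
Registration is on the critical path; changing it to 8 makes that path 19 weeks.
Now Venue→Website→Signage = 6+1+12 = 19 is longest, so the finish becomes 19 weeks.
Change in finish: 19 − 20 = -1 weeks.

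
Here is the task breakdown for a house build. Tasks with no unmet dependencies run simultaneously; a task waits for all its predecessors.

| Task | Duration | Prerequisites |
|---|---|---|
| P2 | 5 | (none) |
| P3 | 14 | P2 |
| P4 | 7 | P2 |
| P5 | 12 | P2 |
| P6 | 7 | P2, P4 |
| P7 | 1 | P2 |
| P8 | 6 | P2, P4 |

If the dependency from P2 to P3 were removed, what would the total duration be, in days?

19

With the dependency in place, P2→P3 = 5+14 = 19 sets the finish at 19 days.
Without P2→P3, P3's earliest start moves from 5 to 0.
After: P2→P4→P6 = 5+7+7 = 19 → 19 days.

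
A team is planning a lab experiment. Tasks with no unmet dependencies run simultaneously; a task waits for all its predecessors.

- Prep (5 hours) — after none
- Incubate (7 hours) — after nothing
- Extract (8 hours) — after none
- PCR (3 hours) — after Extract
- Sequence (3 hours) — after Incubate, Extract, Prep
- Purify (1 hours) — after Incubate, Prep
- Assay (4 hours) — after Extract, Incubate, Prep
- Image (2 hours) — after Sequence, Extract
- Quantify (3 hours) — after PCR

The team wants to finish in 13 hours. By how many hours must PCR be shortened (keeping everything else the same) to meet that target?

Current finish: 14 hours; target: 13.
PCR is on every critical path, so each hour cut from PCR cuts the finish by one (this holds down to a finish of 13).
Need 14 − 13 = 1 hour off PCR → PCR becomes 2 hours, finish becomes 13.

1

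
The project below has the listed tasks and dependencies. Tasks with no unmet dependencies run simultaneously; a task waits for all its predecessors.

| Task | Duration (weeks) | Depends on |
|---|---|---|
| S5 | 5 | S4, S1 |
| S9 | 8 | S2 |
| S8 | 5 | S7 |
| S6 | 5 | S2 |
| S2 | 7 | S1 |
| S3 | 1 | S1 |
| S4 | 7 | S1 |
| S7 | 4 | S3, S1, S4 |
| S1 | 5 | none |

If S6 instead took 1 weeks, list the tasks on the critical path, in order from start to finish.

S1, S4, S7, S8

The binding path is S1→S4→S7→S8 = 5+7+4+5 = 21; finish at 21 weeks.
The longest path through S6 is only 17 weeks, so S6 has float 4.
No other chain overtakes it, so the finish is 21 weeks.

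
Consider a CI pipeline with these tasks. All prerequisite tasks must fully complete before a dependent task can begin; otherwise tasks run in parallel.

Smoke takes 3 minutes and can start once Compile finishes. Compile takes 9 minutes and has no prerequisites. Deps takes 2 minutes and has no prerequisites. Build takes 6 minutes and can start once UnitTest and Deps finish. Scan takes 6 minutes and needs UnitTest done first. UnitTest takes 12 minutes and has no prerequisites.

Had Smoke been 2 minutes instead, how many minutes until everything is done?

18

Baseline: UnitTest→Build = 12+6 = 18 → 18 minutes.
Smoke has 6 minutes of float (longest path through it is 12).
The critical path is still UnitTest→Build; finish is now 18 minutes.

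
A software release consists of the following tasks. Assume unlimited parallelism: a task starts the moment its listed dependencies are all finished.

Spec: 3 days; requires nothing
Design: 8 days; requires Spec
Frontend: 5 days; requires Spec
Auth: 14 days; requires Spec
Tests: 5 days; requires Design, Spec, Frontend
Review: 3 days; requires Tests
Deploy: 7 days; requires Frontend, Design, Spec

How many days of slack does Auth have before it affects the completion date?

2

The longest chain is Spec→Design→Tests→Review = 3+8+5+3 = 19; overall finish 19 days.
Longest path through Auth: 17 days (earliest finish 17, latest finish 19).
Float = 19 − 17 = 2.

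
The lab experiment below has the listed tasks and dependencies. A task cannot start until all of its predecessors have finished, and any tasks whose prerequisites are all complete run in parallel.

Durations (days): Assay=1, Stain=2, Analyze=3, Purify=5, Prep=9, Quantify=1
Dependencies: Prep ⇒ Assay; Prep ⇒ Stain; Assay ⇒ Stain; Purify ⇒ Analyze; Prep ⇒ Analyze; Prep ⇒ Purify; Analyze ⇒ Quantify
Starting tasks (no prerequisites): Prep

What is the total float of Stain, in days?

Critical path: Prep→Purify→Analyze→Quantify = 9+5+3+1 = 18, so the finish is 18 days.
Stain finishes as early as 12 and must finish by 18.
Slack of Stain = 16 − 10 = 6 days.

6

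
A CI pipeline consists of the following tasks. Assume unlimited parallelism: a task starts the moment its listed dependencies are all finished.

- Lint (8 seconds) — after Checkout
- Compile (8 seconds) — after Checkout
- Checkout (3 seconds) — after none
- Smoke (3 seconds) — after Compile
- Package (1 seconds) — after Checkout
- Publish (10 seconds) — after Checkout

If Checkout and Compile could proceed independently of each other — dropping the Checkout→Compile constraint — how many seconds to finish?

13

With the dependency in place, Checkout→Compile→Smoke = 3+8+3 = 14 sets the finish at 14 seconds.
Without Checkout→Compile, Compile's earliest start moves from 3 to 0.
After: Checkout→Publish = 3+10 = 13 → 13 seconds.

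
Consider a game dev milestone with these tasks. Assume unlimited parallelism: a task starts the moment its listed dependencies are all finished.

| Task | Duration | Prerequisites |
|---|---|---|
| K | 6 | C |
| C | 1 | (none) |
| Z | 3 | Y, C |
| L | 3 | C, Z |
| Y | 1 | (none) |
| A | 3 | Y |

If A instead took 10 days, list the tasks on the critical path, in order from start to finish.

Y, A

As given, the longest chain is C→K = 1+6 = 7, so the finish is 7 days.
A is off the critical path — its longest chain is 4 days, giving 3 of slack.
New critical path: Y→A = 1+10 = 11 ⇒ 11 days.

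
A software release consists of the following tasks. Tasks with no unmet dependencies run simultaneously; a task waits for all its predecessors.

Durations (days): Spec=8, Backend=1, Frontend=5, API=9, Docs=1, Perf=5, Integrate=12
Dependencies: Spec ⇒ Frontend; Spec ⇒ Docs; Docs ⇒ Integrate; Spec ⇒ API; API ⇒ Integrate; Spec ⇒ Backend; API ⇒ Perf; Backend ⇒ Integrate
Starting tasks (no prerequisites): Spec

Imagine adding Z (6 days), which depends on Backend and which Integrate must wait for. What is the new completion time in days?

29

Originally the project takes 29 days.
With Z inserted, Integrate now waits for max(Backend, API, Docs, Z).
New critical path: Spec→API→Integrate = 8+9+12 = 29 ⇒ 29 days.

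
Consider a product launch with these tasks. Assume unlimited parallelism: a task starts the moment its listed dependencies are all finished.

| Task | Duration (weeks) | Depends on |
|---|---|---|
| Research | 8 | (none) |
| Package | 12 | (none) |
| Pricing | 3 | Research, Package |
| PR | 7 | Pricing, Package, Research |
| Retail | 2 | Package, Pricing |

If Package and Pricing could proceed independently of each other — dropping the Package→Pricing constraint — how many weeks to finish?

With the dependency in place, Package→Pricing→PR = 12+3+7 = 22 sets the finish at 22 weeks.
Without Package→Pricing, Pricing's earliest start moves from 12 to 8.
New critical path: Package→PR = 12+7 = 19 ⇒ 19 weeks.

19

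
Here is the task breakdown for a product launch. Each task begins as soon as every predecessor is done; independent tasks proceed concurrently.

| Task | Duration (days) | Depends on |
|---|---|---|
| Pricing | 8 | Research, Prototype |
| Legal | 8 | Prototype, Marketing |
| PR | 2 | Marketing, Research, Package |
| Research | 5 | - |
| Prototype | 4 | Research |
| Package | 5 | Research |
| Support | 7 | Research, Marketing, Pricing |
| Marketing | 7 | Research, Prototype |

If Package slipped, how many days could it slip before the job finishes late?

The longest chain is Research→Prototype→Pricing→Support = 5+4+8+7 = 24; overall finish 24 days.
Package finishes as early as 10 and must finish by 22.
Float = 24 − 12 = 12.

12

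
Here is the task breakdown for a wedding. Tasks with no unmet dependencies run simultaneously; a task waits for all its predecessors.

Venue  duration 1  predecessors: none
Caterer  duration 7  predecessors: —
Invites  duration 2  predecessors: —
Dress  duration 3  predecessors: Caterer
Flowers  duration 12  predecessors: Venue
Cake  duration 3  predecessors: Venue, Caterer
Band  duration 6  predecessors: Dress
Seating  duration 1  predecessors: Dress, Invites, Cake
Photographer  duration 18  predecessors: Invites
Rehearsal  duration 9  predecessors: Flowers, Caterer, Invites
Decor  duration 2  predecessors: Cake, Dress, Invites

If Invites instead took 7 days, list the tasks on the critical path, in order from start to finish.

Invites, Photographer

Critical path before the change: Venue→Flowers→Rehearsal = 1+12+9 = 22 giving 22 days.
Invites is off the critical path — its longest chain is 20 days, giving 2 of slack.
New critical path: Invites→Photographer = 7+18 = 25 ⇒ 25 days.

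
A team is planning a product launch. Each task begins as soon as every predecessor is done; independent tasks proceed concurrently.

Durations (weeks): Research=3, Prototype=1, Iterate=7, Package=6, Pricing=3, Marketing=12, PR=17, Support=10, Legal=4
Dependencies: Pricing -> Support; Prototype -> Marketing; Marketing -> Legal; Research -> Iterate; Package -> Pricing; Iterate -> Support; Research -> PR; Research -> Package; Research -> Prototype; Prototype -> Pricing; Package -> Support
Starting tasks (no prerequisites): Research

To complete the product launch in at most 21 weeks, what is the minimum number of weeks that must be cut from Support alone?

Current finish: 22 weeks; target: 21.
Support is on every critical path, so each week cut from Support cuts the finish by one (this holds down to a finish of 20).
Need 22 − 21 = 1 week off Support → Support becomes 9 weeks, finish becomes 21.

1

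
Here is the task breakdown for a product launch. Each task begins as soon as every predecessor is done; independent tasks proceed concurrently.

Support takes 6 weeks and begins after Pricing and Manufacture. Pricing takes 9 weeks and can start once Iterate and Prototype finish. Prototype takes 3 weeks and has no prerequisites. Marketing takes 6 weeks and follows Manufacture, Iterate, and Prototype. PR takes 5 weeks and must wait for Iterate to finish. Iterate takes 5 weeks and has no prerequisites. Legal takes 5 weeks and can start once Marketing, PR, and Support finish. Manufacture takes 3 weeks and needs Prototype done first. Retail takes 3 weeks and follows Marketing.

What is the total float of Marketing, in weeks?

Iterate→Pricing→Support→Legal = 5+9+6+5 = 25 sets the makespan at 25 weeks.
Marketing finishes as early as 12 and must finish by 20.
Float = 25 − 17 = 8.

8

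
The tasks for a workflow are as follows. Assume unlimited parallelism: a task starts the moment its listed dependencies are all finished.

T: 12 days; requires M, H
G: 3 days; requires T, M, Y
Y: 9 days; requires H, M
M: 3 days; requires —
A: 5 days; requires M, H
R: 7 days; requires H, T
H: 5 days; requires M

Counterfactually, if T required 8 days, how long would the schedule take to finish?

Baseline: M→H→T→R = 3+5+12+7 = 27 → 27 days.
T is on the critical path; changing it to 8 makes that path 23 days.
No other chain overtakes it, so the finish is 23 days.

23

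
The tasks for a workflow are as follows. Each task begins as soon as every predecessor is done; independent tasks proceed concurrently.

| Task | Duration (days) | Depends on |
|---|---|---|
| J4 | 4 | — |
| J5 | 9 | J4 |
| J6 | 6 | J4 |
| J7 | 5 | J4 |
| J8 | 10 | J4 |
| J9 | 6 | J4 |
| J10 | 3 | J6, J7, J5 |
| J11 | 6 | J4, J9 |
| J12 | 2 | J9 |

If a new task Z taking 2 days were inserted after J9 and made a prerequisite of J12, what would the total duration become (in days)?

Originally the project takes 16 days.
With Z inserted, J12 now waits for max(J9, Z).
New critical path: J4→J5→J10 = 4+9+3 = 16 ⇒ 16 days.

16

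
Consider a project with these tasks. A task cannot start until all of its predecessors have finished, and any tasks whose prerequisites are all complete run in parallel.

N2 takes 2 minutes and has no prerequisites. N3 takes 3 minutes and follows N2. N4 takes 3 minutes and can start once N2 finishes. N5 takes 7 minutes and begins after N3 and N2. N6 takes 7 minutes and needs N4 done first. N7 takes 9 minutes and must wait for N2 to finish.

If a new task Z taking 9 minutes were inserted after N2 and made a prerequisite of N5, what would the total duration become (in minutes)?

Originally the job takes 12 minutes.
With Z inserted, N5 now waits for max(N3, N2, Z).
New critical path: N2→Z→N5 = 2+9+7 = 18 ⇒ 18 minutes.

18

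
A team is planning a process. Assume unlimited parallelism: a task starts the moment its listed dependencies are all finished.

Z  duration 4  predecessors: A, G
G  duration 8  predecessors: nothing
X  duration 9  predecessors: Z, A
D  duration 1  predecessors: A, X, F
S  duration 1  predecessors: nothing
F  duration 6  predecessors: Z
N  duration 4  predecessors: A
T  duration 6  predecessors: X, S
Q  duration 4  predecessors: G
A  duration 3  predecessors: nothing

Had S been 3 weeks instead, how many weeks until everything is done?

27

As given, the longest chain is G→Z→X→T = 8+4+9+6 = 27, so the finish is 27 weeks.
S has 20 weeks of float (longest path through it is 7).
No other chain overtakes it, so the finish is 27 weeks.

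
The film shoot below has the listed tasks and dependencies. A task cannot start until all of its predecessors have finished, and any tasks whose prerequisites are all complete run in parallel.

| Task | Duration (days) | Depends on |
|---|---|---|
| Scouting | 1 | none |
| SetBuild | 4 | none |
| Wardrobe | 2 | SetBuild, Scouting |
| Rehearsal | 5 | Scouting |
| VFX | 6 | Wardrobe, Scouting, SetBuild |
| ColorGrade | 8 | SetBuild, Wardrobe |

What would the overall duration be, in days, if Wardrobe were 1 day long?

13

Critical path before the change: SetBuild→Wardrobe→ColorGrade = 4+2+8 = 14 giving 14 days.
Wardrobe lies on that path, so at 1 day the path becomes 13 days.
That remains the longest chain; total 13 days.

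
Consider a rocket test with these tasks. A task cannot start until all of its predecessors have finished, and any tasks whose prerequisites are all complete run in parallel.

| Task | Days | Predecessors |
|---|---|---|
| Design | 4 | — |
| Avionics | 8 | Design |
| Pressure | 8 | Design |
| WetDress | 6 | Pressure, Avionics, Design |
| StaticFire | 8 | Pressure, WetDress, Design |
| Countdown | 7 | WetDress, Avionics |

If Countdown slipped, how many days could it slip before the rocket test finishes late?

1

Critical path: Design→Avionics→WetDress→StaticFire = 4+8+6+8 = 26, so the finish is 26 days.
The longest chain containing Countdown totals 25 days.
Slack of Countdown = 19 − 18 = 1 day.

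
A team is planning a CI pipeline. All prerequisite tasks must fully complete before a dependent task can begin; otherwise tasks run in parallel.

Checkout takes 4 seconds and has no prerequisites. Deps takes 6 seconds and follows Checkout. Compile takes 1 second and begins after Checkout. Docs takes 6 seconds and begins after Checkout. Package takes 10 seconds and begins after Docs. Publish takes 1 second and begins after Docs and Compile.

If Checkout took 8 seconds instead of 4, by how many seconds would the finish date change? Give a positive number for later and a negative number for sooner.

Critical path before the change: Checkout→Docs→Package = 4+6+10 = 20 giving 20 seconds.
Checkout is on the critical path; changing it to 8 makes that path 24 seconds.
The critical path is still Checkout→Docs→Package; finish is now 24 seconds.
Change in finish: 24 − 20 = +4 seconds.

4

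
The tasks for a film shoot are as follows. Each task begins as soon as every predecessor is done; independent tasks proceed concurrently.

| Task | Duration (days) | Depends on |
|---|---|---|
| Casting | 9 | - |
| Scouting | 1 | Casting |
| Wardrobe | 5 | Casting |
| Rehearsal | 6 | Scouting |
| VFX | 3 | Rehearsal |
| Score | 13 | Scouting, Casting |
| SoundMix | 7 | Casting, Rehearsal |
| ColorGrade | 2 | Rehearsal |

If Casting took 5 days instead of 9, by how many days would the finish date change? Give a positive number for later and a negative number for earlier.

-4

Actual critical path: Casting→Scouting→Rehearsal→SoundMix = 9+1+6+7 = 23 ⇒ 23 days.
Casting lies on that path, so at 5 days the path becomes 19 days.
The critical path is still Casting→Scouting→Rehearsal→SoundMix; finish is now 19 days.
Change in finish: 19 − 23 = -4 days.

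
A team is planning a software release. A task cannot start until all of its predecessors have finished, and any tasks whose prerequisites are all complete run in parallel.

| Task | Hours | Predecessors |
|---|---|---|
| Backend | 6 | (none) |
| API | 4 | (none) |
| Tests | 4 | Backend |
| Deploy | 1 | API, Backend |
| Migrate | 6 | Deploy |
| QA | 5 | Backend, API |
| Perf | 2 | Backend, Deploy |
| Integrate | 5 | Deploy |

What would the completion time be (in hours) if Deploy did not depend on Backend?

With the dependency in place, Backend→Deploy→Migrate = 6+1+6 = 13 sets the finish at 13 hours.
Without Backend→Deploy, Deploy's earliest start moves from 6 to 4.
After: Backend→QA = 6+5 = 11 → 11 hours.

11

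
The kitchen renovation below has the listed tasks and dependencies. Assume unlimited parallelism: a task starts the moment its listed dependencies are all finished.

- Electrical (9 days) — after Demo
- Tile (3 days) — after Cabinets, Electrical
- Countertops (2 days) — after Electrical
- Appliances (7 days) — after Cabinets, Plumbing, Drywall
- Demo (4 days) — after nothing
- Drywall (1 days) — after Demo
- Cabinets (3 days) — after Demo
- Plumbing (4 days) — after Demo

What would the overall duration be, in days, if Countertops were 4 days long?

As given, the longest chain is Demo→Electrical→Tile = 4+9+3 = 16, so the finish is 16 days.
The longest path through Countertops is only 15 days, so Countertops has float 1.
The binding chain switches to Demo→Electrical→Countertops = 4+9+4 = 17; finish 17 days.

17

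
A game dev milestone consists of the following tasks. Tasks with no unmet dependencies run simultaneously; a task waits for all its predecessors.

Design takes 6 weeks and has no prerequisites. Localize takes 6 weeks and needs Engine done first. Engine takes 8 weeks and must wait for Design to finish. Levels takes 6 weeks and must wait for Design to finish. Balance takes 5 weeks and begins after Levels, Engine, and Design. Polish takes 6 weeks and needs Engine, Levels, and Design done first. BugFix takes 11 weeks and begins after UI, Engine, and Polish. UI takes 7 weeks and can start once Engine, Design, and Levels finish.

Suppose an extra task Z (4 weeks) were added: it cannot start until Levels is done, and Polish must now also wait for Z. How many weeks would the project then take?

33

Originally the project takes 32 weeks.
With Z inserted, Polish now waits for max(Engine, Levels, Design, Z).
New critical path: Design→Levels→Z→Polish→BugFix = 6+6+4+6+11 = 33 ⇒ 33 weeks.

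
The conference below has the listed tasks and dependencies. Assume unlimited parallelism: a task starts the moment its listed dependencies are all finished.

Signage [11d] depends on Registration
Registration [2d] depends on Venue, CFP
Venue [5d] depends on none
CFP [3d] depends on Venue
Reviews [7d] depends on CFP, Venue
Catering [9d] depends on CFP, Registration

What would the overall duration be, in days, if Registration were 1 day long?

20

Actual critical path: Venue→CFP→Registration→Signage = 5+3+2+11 = 21 ⇒ 21 days.
Registration lies on that path, so at 1 day the path becomes 20 days.
That remains the longest chain; total 20 days.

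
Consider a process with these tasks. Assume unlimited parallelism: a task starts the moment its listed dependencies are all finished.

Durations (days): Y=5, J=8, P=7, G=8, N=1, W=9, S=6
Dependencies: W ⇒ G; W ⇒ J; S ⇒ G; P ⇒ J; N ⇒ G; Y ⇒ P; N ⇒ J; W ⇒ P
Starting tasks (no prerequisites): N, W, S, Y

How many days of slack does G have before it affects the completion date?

W→P→J = 9+7+8 = 24 sets the makespan at 24 days.
Longest path through G: 17 days (earliest finish 17, latest finish 24).
Float = 24 − 17 = 7.

7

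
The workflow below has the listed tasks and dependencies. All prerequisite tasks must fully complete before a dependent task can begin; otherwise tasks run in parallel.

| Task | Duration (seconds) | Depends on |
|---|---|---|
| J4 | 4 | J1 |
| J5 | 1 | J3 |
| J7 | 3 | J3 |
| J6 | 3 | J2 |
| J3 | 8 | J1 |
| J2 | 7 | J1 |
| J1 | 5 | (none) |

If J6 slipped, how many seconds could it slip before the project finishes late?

Critical path: J1→J3→J7 = 5+8+3 = 16, so the finish is 16 seconds.
J6 finishes as early as 15 and must finish by 16.
So J6 can slip 16 − 15 = 1 second.

1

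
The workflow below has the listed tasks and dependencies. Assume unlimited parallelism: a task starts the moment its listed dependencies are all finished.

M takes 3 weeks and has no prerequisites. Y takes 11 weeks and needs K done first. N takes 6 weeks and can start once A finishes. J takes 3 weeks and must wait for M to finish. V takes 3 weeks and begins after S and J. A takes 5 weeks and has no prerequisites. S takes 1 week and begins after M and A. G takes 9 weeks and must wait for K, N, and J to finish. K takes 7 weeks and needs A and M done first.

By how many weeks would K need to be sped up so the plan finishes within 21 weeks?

Current finish: 23 weeks; target: 21.
K is on every critical path, so each week cut from K cuts the finish by one (this holds down to a finish of 20).
Need 23 − 21 = 2 weeks off K → K becomes 5 weeks, finish becomes 21.

2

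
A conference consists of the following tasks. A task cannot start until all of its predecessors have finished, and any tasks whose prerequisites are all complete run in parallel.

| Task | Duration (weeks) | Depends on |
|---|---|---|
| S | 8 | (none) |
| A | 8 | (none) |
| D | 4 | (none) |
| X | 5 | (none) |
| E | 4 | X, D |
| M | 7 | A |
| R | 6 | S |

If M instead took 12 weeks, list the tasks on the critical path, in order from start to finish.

A, M

Baseline: A→M = 8+7 = 15 → 15 weeks.
Since M is critical, the +5 change carries straight to that chain (now 20 weeks).
That remains the longest chain; total 20 weeks.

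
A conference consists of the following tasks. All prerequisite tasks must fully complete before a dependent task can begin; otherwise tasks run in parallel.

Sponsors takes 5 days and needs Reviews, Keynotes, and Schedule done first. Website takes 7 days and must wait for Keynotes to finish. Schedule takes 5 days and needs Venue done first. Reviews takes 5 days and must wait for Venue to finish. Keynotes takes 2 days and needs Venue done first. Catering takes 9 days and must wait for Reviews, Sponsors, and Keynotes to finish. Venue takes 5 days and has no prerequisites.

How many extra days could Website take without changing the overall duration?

Critical path: Venue→Reviews→Sponsors→Catering = 5+5+5+9 = 24, so the finish is 24 days.
Longest path through Website: 14 days (earliest finish 14, latest finish 24).
So Website can slip 24 − 14 = 10 days.

10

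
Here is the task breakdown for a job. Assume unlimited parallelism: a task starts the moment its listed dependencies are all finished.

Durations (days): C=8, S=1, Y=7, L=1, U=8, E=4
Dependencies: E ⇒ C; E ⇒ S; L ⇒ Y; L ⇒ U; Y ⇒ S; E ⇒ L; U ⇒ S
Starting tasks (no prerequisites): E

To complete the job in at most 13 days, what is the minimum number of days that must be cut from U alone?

1

Current finish: 14 days; target: 13.
U is on every critical path, so each day cut from U cuts the finish by one (this holds down to a finish of 13).
Need 14 − 13 = 1 day off U → U becomes 7 days, finish becomes 13.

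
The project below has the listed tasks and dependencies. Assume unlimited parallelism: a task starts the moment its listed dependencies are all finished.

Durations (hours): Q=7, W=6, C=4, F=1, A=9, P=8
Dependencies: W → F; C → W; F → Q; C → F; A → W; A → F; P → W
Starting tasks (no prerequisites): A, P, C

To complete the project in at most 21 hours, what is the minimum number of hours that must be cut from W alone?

Current finish: 23 hours; target: 21.
W is on every critical path, so each hour cut from W cuts the finish by one (this holds down to a finish of 18).
Need 23 − 21 = 2 hours off W → W becomes 4 hours, finish becomes 21.

2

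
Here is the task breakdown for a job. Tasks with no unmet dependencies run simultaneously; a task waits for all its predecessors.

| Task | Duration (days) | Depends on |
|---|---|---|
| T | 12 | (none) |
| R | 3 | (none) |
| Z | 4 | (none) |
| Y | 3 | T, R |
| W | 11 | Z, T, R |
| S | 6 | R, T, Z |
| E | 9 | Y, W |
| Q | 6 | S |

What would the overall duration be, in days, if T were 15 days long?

35

Baseline: T→W→E = 12+11+9 = 32 → 32 days.
T lies on that path, so at 15 days the path becomes 35 days.
No other chain overtakes it, so the finish is 35 days.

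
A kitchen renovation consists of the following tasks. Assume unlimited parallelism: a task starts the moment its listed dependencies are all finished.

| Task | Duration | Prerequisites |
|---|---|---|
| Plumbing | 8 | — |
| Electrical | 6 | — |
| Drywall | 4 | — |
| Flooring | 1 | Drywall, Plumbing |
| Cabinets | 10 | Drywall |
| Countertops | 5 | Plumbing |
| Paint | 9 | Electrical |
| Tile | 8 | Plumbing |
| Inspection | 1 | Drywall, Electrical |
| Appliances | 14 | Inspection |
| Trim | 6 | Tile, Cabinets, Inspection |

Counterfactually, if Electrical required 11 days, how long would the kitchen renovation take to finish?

26

The binding path is Plumbing→Tile→Trim = 8+8+6 = 22; finish at 22 days.
Electrical has 1 day of float (longest path through it is 21).
The binding chain switches to Electrical→Inspection→Appliances = 11+1+14 = 26; finish 26 days.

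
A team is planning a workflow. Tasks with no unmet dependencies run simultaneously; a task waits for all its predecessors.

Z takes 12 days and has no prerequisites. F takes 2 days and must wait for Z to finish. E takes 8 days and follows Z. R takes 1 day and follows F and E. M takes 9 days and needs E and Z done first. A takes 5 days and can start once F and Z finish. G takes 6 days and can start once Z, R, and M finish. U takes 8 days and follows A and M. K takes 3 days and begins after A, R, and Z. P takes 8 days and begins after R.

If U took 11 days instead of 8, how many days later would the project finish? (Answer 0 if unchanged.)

Baseline: Z→E→M→U = 12+8+9+8 = 37 → 37 days.
U lies on that path, so at 11 days the path becomes 40 days.
No other chain overtakes it, so the finish is 40 days.
Change in finish: 40 − 37 = +3 days.

3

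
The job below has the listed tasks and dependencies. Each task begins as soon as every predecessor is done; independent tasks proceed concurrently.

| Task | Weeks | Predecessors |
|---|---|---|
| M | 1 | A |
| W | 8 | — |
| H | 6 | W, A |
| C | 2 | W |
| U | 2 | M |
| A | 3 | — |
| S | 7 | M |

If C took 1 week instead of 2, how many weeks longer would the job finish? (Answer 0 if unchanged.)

The binding path is W→H = 8+6 = 14; finish at 14 weeks.
C is off the critical path — its longest chain is 10 weeks, giving 4 of slack.
That remains the longest chain; total 14 weeks.
Change in finish: 14 − 14 = +0 weeks.

0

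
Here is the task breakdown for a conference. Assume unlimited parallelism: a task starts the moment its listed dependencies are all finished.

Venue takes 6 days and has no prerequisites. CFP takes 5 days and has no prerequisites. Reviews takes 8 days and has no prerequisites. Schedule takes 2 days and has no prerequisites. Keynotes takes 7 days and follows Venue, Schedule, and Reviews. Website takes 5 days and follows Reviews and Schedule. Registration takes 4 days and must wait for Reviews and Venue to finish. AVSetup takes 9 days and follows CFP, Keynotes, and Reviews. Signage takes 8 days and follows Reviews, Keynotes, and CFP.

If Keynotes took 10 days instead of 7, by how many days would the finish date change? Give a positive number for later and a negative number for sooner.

3

As given, the longest chain is Reviews→Keynotes→AVSetup = 8+7+9 = 24, so the finish is 24 days.
Keynotes lies on that path, so at 10 days the path becomes 27 days.
No other chain overtakes it, so the finish is 27 days.
Change in finish: 27 − 24 = +3 days.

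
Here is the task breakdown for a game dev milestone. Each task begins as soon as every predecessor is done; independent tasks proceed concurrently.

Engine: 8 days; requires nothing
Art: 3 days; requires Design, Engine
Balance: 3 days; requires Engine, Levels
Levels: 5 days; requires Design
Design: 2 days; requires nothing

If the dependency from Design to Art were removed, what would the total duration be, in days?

Original critical path: Engine→Art = 8+3 = 11 ⇒ 11 days.
Dropping Design→Art doesn't change Art's earliest start (8); another predecessor still binds.
New critical path: Engine→Art = 8+3 = 11 ⇒ 11 days.

11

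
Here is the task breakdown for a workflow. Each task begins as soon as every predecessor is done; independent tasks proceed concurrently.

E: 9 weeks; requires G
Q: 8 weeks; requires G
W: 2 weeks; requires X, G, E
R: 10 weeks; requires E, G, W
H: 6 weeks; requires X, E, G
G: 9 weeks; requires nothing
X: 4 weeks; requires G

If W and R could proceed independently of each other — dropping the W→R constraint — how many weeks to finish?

28

Before: longest chain G→E→W→R = 9+9+2+10 = 30, finish 30.
Without W→R, R's earliest start moves from 20 to 18.
After: G→E→R = 9+9+10 = 28 → 28 weeks.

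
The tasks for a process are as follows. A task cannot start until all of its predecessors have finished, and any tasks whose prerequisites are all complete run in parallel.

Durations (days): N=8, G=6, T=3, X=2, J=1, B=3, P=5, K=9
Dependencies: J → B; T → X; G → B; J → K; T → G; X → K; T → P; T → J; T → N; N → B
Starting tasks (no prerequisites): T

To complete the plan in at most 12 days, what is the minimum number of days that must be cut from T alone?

2

Current finish: 14 days; target: 12.
T is on every critical path, so each day cut from T cuts the finish by one (this holds down to a finish of 12).
Need 14 − 12 = 2 days off T → T becomes 1 day, finish becomes 12.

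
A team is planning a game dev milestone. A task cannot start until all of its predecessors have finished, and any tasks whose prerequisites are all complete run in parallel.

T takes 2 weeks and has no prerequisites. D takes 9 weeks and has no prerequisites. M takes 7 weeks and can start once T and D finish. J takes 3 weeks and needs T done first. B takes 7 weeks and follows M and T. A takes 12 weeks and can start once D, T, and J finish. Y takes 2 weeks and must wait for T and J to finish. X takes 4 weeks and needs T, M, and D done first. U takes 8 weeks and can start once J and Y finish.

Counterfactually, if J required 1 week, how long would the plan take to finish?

23

Baseline: D→M→B = 9+7+7 = 23 → 23 weeks.
The longest path through J is only 17 weeks, so J has float 6.
That remains the longest chain; total 23 weeks.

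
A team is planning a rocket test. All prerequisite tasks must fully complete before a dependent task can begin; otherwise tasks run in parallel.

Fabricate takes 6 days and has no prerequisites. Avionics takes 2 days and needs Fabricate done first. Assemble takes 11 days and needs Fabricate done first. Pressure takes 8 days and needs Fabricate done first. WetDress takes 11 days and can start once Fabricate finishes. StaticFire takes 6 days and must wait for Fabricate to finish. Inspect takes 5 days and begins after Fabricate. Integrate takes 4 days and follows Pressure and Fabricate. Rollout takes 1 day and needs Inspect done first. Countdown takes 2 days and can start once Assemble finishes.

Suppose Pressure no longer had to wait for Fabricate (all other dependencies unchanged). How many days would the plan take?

19

Before: longest chain Fabricate→Assemble→Countdown = 6+11+2 = 19, finish 19.
Without Fabricate→Pressure, Pressure's earliest start moves from 6 to 0.
The longest chain is now Fabricate→Assemble→Countdown = 6+11+2 = 19, so the plan takes 19 days.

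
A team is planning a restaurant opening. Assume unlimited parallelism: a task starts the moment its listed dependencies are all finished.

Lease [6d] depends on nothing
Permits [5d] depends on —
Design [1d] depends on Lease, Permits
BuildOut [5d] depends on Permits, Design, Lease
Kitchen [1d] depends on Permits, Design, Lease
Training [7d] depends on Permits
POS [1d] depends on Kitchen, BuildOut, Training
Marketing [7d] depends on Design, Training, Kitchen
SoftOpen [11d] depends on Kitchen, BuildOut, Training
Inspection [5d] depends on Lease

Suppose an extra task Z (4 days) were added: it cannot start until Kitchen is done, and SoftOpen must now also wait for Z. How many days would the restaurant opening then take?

Originally the restaurant opening takes 23 days.
With Z inserted, SoftOpen now waits for max(Kitchen, BuildOut, Training, Z).
New critical path: Lease→Design→BuildOut→SoftOpen = 6+1+5+11 = 23 ⇒ 23 days.

23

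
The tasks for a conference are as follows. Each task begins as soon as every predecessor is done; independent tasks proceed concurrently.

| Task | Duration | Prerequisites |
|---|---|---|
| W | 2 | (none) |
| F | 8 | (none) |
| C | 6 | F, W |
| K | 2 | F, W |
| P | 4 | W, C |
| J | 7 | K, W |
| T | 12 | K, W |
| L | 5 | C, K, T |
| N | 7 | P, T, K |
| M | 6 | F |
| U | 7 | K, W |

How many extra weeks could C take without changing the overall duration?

4

F→K→T→N = 8+2+12+7 = 29 sets the makespan at 29 weeks.
Longest path through C: 25 weeks (earliest finish 14, latest finish 18).
Float = 29 − 25 = 4.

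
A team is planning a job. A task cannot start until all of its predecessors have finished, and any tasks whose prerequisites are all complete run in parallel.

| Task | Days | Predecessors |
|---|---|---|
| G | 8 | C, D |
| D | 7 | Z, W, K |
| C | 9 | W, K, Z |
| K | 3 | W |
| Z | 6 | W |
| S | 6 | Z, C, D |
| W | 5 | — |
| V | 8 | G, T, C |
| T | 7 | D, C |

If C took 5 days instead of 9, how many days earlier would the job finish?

The binding path is W→Z→C→G→V = 5+6+9+8+8 = 36; finish at 36 days.
C lies on that path, so at 5 days the path becomes 32 days.
New critical path: W→Z→D→G→V = 5+6+7+8+8 = 34 ⇒ 34 days.
Change in finish: 34 − 36 = -2 days.

2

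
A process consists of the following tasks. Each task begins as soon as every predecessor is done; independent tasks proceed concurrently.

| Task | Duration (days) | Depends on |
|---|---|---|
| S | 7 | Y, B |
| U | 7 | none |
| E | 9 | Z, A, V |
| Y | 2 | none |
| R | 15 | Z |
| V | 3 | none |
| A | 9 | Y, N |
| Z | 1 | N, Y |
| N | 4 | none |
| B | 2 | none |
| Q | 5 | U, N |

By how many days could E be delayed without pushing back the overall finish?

The longest chain is N→A→E = 4+9+9 = 22; overall finish 22 days.
E finishes as early as 22 and must finish by 22.
Float = 22 − 22 = 0.

0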